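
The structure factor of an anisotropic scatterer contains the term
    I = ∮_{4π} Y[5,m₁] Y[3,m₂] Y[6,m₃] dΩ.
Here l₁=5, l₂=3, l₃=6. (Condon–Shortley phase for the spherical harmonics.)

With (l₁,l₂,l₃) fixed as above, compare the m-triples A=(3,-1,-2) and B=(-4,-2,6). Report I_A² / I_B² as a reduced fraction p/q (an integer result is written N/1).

Shared (l₁,l₂,l₃)=(5,3,6): N and (l;000)² cancel in I_A²/I_B².
A: Δ = 2!·8!·4!/15! = 1/675675; Racah Σ t=0..2: t=0:+1/11520 t=1:−1/30240 t=2:+1/1935360 = 1/18432; ⇒ 3j(5 3 6; 3 -1 -2)² = 7/429, sgn +1
B: Δ = 2!·8!·4!/15! = 1/675675; Racah Σ t=1..1: t=1:−1/967680 = -1/967680; ⇒ 3j(5 3 6; -4 -2 6)² = 3/91, sgn -1
I_A²/I_B² = (7/429)/(3/91) = 49/99

49/99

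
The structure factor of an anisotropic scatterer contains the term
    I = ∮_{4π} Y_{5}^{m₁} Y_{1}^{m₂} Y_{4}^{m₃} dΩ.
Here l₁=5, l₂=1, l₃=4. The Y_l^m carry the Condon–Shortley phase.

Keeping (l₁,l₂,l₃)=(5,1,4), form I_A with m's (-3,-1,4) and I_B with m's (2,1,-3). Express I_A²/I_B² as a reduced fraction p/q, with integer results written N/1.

1/3

Same 5,1,4: normalisation and zero-m 3j drop out of the ratio.
A: Δ: 2! 8! 0! / 11! → 1/495; sum: t=0:+1/80640 = 1/80640; 3j²(5 1 4; -3 -1 4) = Δ·Π!·Σ² = 1/495  (sign +1)
B: Δ: 2! 8! 0! / 11! → 1/495; sum: t=2:+1/10080 = 1/10080; 3j²(5 1 4; 2 1 -3) = Δ·Π!·Σ² = 1/165  (sign -1)
I_A²/I_B² = (1/495)/(1/165) = 1/3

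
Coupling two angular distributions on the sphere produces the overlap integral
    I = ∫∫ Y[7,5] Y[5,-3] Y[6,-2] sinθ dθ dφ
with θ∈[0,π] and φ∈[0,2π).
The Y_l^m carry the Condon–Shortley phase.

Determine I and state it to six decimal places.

Rules hold: Σm=0, L=18 even, 2≤6≤12.
N = 15·11·13 = 2145
Δ = 6!·8!·4!/19! = 1/174594420
Racah Σ t=1..5: t=1:−1/4147200 t=2:+1/207360 t=3:−1/82944 t=4:+1/207360 t=5:−1/4147200 = -1/345600
⇒ 3j(7 5 6; 0 0 0)² = 420/46189, sgn -1
Racah Σ t=0..2: t=0:+1/4147200 t=1:−1/3628800 t=2:+1/46448640 = -1/77414400
⇒ 3j(7 5 6; 5 -3 -2)² = 3/41990, sgn -1
4πI² = N·(3j₀)²·(3jₘ)² = 1890/1356277
I = +1·√(0.00139352/4π) = 0.01053057

0.010531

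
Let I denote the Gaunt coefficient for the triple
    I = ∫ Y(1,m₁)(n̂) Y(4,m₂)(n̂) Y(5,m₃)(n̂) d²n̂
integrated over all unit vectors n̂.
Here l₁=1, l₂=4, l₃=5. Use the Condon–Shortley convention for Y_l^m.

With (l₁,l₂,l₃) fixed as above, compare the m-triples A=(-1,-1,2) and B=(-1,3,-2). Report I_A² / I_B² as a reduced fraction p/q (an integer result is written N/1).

l's match ⇒ only the (l;m) 3-j factors differ between A and B.
A: triangle coeff Δ(1,4,5) = 1/495; Σ_t [0,0]: t=0:+1/1440 = 1/1440; (3j)²=7/165 [(1 4 5; -1 -1 2)], sign=-1
B: triangle coeff Δ(1,4,5) = 1/495; Σ_t [0,0]: t=0:+1/10080 = 1/10080; (3j)²=1/165 [(1 4 5; -1 3 -2)], sign=-1
I_A²/I_B² = (7/165)/(1/165) = 7/1

7/1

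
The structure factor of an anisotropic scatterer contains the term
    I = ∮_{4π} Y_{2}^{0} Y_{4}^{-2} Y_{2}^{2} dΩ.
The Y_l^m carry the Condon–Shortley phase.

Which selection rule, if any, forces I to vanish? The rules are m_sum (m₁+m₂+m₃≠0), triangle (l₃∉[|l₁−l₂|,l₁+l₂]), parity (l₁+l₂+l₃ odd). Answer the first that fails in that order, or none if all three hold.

none

azimuthal sum: 0 − 2 + 2 = 0  ✓
2 ≤ 2 ≤ 6 (triangle on l)  ✓
L = 2 + 4 + 2 = 8 (even)  ✓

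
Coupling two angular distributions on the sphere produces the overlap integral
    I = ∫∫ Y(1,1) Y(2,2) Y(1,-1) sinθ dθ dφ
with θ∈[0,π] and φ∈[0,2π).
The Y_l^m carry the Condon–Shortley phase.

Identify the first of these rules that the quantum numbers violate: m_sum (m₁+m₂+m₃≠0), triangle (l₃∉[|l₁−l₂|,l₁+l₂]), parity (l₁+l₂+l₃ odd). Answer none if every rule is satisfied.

azimuthal sum: 1 + 2 − 1 = 2  ✗
1 ≤ 1 ≤ 3 (triangle on l)
L = 1 + 2 + 1 = 4 (even)

m_sum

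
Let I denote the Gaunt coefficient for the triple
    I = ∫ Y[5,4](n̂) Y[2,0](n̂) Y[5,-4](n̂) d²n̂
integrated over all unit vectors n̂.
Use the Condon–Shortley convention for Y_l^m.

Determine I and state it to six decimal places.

-0.097044

Rules hold: Σm=0, L=12 even, 3≤5≤7.
N = 11·5·11 = 605
Δ = 2!·8!·2!/13! = 1/38610
Racah Σ t=0..2: t=0:+1/2880 t=1:−1/576 t=2:+1/2880 = -1/960
⇒ 3j(5 2 5; 0 0 0)² = 10/429, sgn +1
Racah Σ t=0..1: t=0:+1/20160 t=1:−1/40320 = 1/40320
⇒ 3j(5 2 5; 4 0 -4)² = 6/715, sgn -1
4πI² = N·(3j₀)²·(3jₘ)² = 20/169
I = -1·√(0.118343/4π) = -0.09704356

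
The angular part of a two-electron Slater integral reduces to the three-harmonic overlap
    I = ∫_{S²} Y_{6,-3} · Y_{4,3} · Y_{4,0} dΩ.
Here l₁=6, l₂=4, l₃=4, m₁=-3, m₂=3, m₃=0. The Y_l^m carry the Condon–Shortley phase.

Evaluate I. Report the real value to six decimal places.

0.123195

m-sum 0 ✓  L=14 even ✓  2≤4≤10 ✓
Π(2lᵢ+1) = 13×9×9 = 1053
triangle coeff Δ(6,4,4) = 1/1261260
Σ_t [2,4]: t=2:+1/4608 t=3:−1/1296 t=4:+1/4608 = -7/20736
(3j)²=20/1287 [(6 4 4; 0 0 0)], sign=-1
Σ_t [5,6]: t=5:−1/11520 t=6:+1/25920 = -1/20736
(3j)²=5/429 [(6 4 4; -3 3 0)], sign=-1
⇒ 4πI² = 300/1573
I = (+1)√(300/1573/(4π)) = 0.12319450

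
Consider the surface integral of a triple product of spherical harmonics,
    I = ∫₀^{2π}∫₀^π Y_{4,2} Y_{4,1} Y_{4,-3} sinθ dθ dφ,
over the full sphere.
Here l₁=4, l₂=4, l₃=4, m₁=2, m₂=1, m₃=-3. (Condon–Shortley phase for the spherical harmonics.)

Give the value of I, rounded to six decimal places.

-0.063661

Rules hold: Σm=0, L=12 even, 0≤4≤8.
N = 9·9·9 = 729
Δ = 4!·4!·4!/13! = 1/450450
Racah Σ t=0..4: t=0:+1/13824 t=1:−1/216 t=2:+1/64 t=3:−1/216 t=4:+1/13824 = 5/768
⇒ 3j(4 4 4; 0 0 0)² = 18/1001, sgn +1
Racah Σ t=1..2: t=1:−1/864 t=2:+1/576 = 1/1728
⇒ 3j(4 4 4; 2 1 -3)² = 5/1287, sgn -1
4πI² = N·(3j₀)²·(3jₘ)² = 7290/143143
I = -1·√(0.0509281/4π) = -0.06366105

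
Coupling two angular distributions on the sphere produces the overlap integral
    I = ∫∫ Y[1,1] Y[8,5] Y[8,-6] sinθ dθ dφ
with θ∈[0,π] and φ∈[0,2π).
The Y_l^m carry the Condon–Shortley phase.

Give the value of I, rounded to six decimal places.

0.000000

L=17 odd ⇒ parity kills the (l;000) factor ⇒ I = 0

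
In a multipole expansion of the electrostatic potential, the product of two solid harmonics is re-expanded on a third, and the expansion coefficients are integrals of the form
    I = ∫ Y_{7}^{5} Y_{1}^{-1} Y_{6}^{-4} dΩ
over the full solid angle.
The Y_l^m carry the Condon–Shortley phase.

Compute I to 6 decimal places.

-0.284256

Checks pass: Σm=0; 14 even; l₃=6∈[6,8].
(2·7+1)(2·1+1)(2·6+1) = 585
Δ: 2! 12! 0! / 15! → 1/1365
sum: t=1:−1/518400 = -1/518400
3j²(7 1 6; 0 0 0) = Δ·Π!·Σ² = 7/195  (sign -1)
sum: t=0:+1/14515200 = 1/14515200
3j²(7 1 6; 5 -1 -4) = Δ·Π!·Σ² = 22/455  (sign +1)
combine: 4πI² = 585·7/195·22/455 = 66/65
take √, sign -1: I = -0.28425647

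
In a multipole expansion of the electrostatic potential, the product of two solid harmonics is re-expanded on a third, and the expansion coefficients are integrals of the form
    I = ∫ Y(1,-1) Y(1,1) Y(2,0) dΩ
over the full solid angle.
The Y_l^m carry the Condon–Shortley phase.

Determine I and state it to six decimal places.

0.126157

Checks pass: Σm=0; 4 even; l₃=2∈[0,2].
(2·1+1)(2·1+1)(2·2+1) = 45
Δ: 0! 2! 2! / 5! → 1/30
sum: t=0:+1/1 = 1/1
3j²(1 1 2; 0 0 0) = Δ·Π!·Σ² = 2/15  (sign +1)
sum: t=0:+1/4 = 1/4
3j²(1 1 2; -1 1 0) = Δ·Π!·Σ² = 1/30  (sign +1)
combine: 4πI² = 45·2/15·1/30 = 1/5
take √, sign +1: I = 0.12615663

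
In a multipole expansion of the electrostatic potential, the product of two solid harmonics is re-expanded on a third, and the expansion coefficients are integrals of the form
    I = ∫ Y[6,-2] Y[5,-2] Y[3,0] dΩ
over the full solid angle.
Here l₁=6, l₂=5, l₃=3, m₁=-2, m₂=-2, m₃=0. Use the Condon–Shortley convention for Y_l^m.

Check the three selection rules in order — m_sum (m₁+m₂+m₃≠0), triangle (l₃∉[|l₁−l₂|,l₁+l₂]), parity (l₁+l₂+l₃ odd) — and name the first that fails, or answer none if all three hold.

Σmᵢ = -4  ✗
l₃∈[|l₁−l₂|,l₁+l₂]=[1,11], have l₃=3
Σlᵢ = 14 ⇒ even

m_sum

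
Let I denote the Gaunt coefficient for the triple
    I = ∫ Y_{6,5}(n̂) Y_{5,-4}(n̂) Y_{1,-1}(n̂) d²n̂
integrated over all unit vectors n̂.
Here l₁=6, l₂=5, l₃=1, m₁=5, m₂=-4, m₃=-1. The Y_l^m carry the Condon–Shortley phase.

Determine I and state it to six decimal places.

-0.303018

Rules hold: Σm=0, L=12 even, 1≤1≤11.
N = 13·11·3 = 429
Δ = 10!·2!·0!/13! = 1/858
Racah Σ t=5..5: t=5:−1/14400 = -1/14400
⇒ 3j(6 5 1; 0 0 0)² = 6/143, sgn +1
Racah Σ t=1..1: t=1:−1/725760 = -1/725760
⇒ 3j(6 5 1; 5 -4 -1)² = 5/78, sgn -1
4πI² = N·(3j₀)²·(3jₘ)² = 15/13
I = -1·√(1.15385/4π) = -0.30301841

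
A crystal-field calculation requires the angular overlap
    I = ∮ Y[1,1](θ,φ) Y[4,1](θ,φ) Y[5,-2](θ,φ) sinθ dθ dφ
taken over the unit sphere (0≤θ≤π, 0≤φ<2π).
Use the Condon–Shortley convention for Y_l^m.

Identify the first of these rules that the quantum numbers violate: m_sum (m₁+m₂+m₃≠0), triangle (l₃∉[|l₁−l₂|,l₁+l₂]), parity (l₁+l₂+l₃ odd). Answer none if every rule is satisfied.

none

m₁+m₂+m₃ = 1 + 1 − 2 = 0  ✓
triangle: |1−4|=3 ≤ l₃=5 ≤ 1+4=5  ✓
parity: l₁+l₂+l₃ = 10 is even  ✓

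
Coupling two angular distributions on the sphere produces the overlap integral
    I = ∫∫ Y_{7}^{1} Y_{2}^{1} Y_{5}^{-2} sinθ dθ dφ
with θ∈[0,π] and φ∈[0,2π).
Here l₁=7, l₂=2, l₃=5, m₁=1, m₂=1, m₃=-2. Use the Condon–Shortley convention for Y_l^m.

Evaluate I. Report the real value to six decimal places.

Checks pass: Σm=0; 14 even; l₃=5∈[5,9].
(2·7+1)(2·2+1)(2·5+1) = 825
Δ: 4! 10! 0! / 15! → 1/15015
sum: t=2:+1/57600 = 1/57600
3j²(7 2 5; 0 0 0) = Δ·Π!·Σ² = 21/715  (sign -1)
sum: t=3:−1/181440 = -1/181440
3j²(7 2 5; 1 1 -2) = Δ·Π!·Σ² = 32/3003  (sign +1)
combine: 4πI² = 825·21/715·32/3003 = 480/1859
take √, sign -1: I = -0.14334284

-0.143343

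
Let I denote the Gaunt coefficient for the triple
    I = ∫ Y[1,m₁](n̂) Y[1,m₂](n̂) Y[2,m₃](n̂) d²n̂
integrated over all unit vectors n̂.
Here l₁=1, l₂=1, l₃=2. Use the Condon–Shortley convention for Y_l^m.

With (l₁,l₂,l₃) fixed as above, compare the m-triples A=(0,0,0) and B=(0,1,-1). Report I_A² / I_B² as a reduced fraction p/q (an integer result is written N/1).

4/3

l's match ⇒ only the (l;m) 3-j factors differ between A and B.
A: triangle coeff Δ(1,1,2) = 1/30; Σ_t [0,0]: t=0:+1/1 = 1/1; (3j)²=2/15 [(1 1 2; 0 0 0)], sign=+1
B: triangle coeff Δ(1,1,2) = 1/30; Σ_t [0,0]: t=0:+1/2 = 1/2; (3j)²=1/10 [(1 1 2; 0 1 -1)], sign=-1
I_A²/I_B² = (2/15)/(1/10) = 4/3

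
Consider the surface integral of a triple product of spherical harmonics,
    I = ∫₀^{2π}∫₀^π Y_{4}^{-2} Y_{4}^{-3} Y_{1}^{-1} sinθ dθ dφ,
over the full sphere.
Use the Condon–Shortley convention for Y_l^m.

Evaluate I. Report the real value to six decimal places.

m-sum = -2 − 3 − 1 = -6 ≠ 0 ⇒ I = 0

0.000000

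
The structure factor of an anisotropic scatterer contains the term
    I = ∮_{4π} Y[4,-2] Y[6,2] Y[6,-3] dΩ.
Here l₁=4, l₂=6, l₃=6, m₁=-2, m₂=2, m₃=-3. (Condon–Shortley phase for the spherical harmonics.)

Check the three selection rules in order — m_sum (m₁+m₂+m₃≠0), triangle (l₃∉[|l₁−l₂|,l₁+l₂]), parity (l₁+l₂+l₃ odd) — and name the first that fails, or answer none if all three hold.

m_sum

m₁+m₂+m₃ = -2 + 2 − 3 = -3  ✗
triangle: |4−6|=2 ≤ l₃=6 ≤ 4+6=10
parity: l₁+l₂+l₃ = 16 is even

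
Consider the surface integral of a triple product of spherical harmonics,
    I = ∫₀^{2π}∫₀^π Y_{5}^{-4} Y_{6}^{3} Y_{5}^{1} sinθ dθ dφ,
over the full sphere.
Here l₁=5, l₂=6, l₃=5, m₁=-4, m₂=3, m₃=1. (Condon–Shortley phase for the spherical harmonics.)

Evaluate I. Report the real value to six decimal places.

-0.020582

Rules hold: Σm=0, L=16 even, 1≤5≤11.
N = 11·13·11 = 1573
Δ = 6!·4!·6!/17! = 1/28588560
Racah Σ t=1..5: t=1:−1/345600 t=2:+1/13824 t=3:−1/5184 t=4:+1/13824 t=5:−1/345600 = -7/129600
⇒ 3j(5 6 5; 0 0 0)² = 80/7293, sgn +1
Racah Σ t=5..6: t=5:−1/138240 t=6:+1/155520 = -1/1244160
⇒ 3j(5 6 5; -4 3 1)² = 3/9724, sgn -1
4πI² = N·(3j₀)²·(3jₘ)² = 20/3757
I = -1·√(0.0053234/4π) = -0.02058209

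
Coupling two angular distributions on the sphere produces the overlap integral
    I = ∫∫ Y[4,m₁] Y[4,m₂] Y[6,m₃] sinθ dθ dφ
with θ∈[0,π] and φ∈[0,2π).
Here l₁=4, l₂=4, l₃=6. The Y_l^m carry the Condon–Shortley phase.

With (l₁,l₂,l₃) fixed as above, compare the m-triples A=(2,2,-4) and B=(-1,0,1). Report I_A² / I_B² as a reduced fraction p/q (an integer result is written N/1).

12/5

Same 4,4,6: normalisation and zero-m 3j drop out of the ratio.
A: Δ: 2! 6! 6! / 15! → 1/1261260; sum: t=0:+1/69120 t=1:−1/14400 t=2:+1/69120 = -7/172800; 3j²(4 4 6; 2 2 -4) = Δ·Π!·Σ² = 14/715  (sign -1)
B: Δ: 2! 6! 6! / 15! → 1/1261260; sum: t=0:+1/11520 t=1:−1/1728 t=2:+1/3456 = -7/34560; 3j²(4 4 6; -1 0 1) = Δ·Π!·Σ² = 7/858  (sign +1)
I_A²/I_B² = (14/715)/(7/858) = 12/5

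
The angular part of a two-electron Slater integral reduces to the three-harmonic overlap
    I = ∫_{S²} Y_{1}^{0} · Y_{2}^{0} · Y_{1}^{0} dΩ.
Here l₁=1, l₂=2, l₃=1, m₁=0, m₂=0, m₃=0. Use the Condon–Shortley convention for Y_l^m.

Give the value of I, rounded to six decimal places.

Rules hold: Σm=0, L=4 even, 1≤1≤3.
N = 3·5·3 = 45
Δ = 2!·0!·2!/5! = 1/30
Racah Σ t=1..1: t=1:−1/1 = -1/1
⇒ 3j(1 2 1; 0 0 0)² = 2/15, sgn +1
(m-triple is (0,0,0) — same symbol as above.)
4πI² = N·(3j₀)²·(3jₘ)² = 4/5
I = +1·√(0.8/4π) = 0.25231325

0.252313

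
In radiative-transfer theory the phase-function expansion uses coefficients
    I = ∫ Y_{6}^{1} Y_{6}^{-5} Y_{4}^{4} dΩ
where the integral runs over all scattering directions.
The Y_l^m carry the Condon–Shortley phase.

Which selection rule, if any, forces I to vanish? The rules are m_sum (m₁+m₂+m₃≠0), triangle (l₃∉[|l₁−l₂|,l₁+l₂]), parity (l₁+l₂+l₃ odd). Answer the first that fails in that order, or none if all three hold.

none

azimuthal sum: 1 − 5 + 4 = 0  ✓
0 ≤ 4 ≤ 12 (triangle on l)  ✓
L = 6 + 6 + 4 = 16 (even)  ✓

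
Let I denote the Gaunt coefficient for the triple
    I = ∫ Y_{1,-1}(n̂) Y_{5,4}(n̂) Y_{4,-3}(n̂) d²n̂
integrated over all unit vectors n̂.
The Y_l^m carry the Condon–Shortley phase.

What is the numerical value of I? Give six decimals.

0.294638

Checks pass: Σm=0; 10 even; l₃=4∈[4,6].
(2·1+1)(2·5+1)(2·4+1) = 297
Δ: 2! 0! 8! / 11! → 1/495
sum: t=1:−1/576 = -1/576
3j²(1 5 4; 0 0 0) = Δ·Π!·Σ² = 5/99  (sign -1)
sum: t=2:+1/10080 = 1/10080
3j²(1 5 4; -1 4 -3) = Δ·Π!·Σ² = 4/55  (sign -1)
combine: 4πI² = 297·5/99·4/55 = 12/11
take √, sign +1: I = 0.29463840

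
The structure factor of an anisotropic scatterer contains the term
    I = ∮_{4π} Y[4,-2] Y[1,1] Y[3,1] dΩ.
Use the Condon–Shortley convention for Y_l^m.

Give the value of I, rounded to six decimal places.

Rules hold: Σm=0, L=8 even, 3≤3≤5.
N = 9·3·7 = 189
Δ = 2!·6!·0!/9! = 1/252
Racah Σ t=1..1: t=1:−1/36 = -1/36
⇒ 3j(4 1 3; 0 0 0)² = 4/63, sgn +1
Racah Σ t=2..2: t=2:+1/96 = 1/96
⇒ 3j(4 1 3; -2 1 1)² = 5/84, sgn +1
4πI² = N·(3j₀)²·(3jₘ)² = 5/7
I = +1·√(0.714286/4π) = 0.23841361

0.238414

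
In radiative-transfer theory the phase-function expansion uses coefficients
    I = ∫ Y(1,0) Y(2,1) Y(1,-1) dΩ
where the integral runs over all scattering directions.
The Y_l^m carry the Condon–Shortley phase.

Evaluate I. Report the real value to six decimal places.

-0.218510

m-sum 0 ✓  L=4 even ✓  1≤1≤3 ✓
Π(2lᵢ+1) = 3×5×3 = 45
triangle coeff Δ(1,2,1) = 1/30
Σ_t [1,1]: t=1:−1/1 = -1/1
(3j)²=2/15 [(1 2 1; 0 0 0)], sign=+1
Σ_t [1,1]: t=1:−1/2 = -1/2
(3j)²=1/10 [(1 2 1; 0 1 -1)], sign=-1
⇒ 4πI² = 3/5
I = (-1)√(3/5/(4π)) = -0.21850969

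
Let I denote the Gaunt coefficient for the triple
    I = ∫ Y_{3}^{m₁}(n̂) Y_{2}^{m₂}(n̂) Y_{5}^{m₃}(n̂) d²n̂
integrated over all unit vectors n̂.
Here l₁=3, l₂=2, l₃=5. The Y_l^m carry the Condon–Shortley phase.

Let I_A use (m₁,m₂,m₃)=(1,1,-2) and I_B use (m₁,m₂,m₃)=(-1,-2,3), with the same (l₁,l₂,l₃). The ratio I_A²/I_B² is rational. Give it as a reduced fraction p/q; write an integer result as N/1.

3/2

Same 3,2,5: normalisation and zero-m 3j drop out of the ratio.
A: Δ: 0! 6! 4! / 11! → 1/2310; sum: t=0:+1/288 = 1/288; 3j²(3 2 5; 1 1 -2) = Δ·Π!·Σ² = 1/22  (sign -1)
B: Δ: 0! 6! 4! / 11! → 1/2310; sum: t=0:+1/1152 = 1/1152; 3j²(3 2 5; -1 -2 3) = Δ·Π!·Σ² = 1/33  (sign +1)
I_A²/I_B² = (1/22)/(1/33) = 3/2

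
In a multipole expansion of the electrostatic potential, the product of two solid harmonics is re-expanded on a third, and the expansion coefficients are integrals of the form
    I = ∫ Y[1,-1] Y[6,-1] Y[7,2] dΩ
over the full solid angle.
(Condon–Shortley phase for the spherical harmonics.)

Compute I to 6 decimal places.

0.209937

Rules hold: Σm=0, L=14 even, 5≤7≤7.
N = 3·13·15 = 585
Δ = 0!·2!·12!/15! = 1/1365
Racah Σ t=0..0: t=0:+1/518400 = 1/518400
⇒ 3j(1 6 7; 0 0 0)² = 7/195, sgn -1
Racah Σ t=0..0: t=0:+1/1209600 = 1/1209600
⇒ 3j(1 6 7; -1 -1 2)² = 12/455, sgn -1
4πI² = N·(3j₀)²·(3jₘ)² = 36/65
I = +1·√(0.553846/4π) = 0.20993732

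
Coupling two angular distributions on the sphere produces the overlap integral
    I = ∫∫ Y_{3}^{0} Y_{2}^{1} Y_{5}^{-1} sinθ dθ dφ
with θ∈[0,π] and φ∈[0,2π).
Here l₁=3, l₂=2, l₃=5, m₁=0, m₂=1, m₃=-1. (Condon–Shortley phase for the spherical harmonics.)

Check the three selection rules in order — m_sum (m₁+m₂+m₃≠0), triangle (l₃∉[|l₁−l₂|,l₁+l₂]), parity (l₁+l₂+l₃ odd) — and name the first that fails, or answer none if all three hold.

none

m₁+m₂+m₃ = 0 + 1 − 1 = 0  ✓
triangle: |3−2|=1 ≤ l₃=5 ≤ 3+2=5  ✓
parity: l₁+l₂+l₃ = 10 is even  ✓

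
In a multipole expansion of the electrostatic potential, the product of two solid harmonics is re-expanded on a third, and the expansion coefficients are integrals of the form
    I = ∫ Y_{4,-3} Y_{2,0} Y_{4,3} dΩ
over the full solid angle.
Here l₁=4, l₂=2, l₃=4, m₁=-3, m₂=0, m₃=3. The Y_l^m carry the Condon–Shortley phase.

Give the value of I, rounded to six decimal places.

Checks pass: Σm=0; 10 even; l₃=4∈[2,6].
(2·4+1)(2·2+1)(2·4+1) = 405
Δ: 2! 6! 2! / 11! → 1/13860
sum: t=0:+1/192 t=1:−1/36 t=2:+1/192 = -5/288
3j²(4 2 4; 0 0 0) = Δ·Π!·Σ² = 20/693  (sign -1)
sum: t=1:−1/720 t=2:+1/480 = 1/1440
3j²(4 2 4; -3 0 3) = Δ·Π!·Σ² = 7/1980  (sign -1)
combine: 4πI² = 405·20/693·7/1980 = 5/121
take √, sign +1: I = 0.05734392

0.057344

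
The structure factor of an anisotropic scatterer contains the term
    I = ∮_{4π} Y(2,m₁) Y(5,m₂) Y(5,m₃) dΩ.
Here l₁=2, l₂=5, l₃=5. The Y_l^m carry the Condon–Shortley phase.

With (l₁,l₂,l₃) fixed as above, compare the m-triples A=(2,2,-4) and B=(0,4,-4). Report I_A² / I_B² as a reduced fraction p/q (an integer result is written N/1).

l's match ⇒ only the (l;m) 3-j factors differ between A and B.
A: triangle coeff Δ(2,5,5) = 1/38610; Σ_t [0,0]: t=0:+1/20160 = 1/20160; (3j)²=12/715 [(2 5 5; 2 2 -4)], sign=-1
B: triangle coeff Δ(2,5,5) = 1/38610; Σ_t [1,2]: t=1:−1/40320 t=2:+1/20160 = 1/40320; (3j)²=6/715 [(2 5 5; 0 4 -4)], sign=-1
I_A²/I_B² = (12/715)/(6/715) = 2/1

2/1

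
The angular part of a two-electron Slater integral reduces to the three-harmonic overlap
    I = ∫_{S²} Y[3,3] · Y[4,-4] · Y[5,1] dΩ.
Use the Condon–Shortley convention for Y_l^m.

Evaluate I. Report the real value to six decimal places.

m-sum 0 ✓  L=12 even ✓  1≤5≤7 ✓
Π(2lᵢ+1) = 7×9×11 = 693
triangle coeff Δ(3,4,5) = 1/180180
Σ_t [0,2]: t=0:+1/576 t=1:−1/144 t=2:+1/576 = -1/288
(3j)²=20/1001 [(3 4 5; 0 0 0)], sign=+1
Σ_t [0,0]: t=0:+1/34560 = 1/34560
(3j)²=1/429 [(3 4 5; 3 -4 1)], sign=+1
⇒ 4πI² = 60/1859
I = (+1)√(60/1859/(4π)) = 0.05067935

0.050679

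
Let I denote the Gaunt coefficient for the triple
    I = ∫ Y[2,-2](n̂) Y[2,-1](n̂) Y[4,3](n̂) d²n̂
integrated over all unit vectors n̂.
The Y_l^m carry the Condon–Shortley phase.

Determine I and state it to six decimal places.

-0.238414

Checks pass: Σm=0; 8 even; l₃=4∈[0,4].
(2·2+1)(2·2+1)(2·4+1) = 225
Δ: 0! 4! 4! / 9! → 1/630
sum: t=0:+1/16 = 1/16
3j²(2 2 4; 0 0 0) = Δ·Π!·Σ² = 2/35  (sign +1)
sum: t=0:+1/144 = 1/144
3j²(2 2 4; -2 -1 3) = Δ·Π!·Σ² = 1/18  (sign -1)
combine: 4πI² = 225·2/35·1/18 = 5/7
take √, sign -1: I = -0.23841361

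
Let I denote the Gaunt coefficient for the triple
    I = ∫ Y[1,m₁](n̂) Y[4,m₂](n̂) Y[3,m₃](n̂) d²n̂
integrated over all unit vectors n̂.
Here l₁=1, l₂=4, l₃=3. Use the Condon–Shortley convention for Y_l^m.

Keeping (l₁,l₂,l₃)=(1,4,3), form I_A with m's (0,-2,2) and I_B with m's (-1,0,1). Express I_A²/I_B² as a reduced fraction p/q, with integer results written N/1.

Same 1,4,3: normalisation and zero-m 3j drop out of the ratio.
A: Δ: 2! 0! 6! / 9! → 1/252; sum: t=1:−1/120 = -1/120; 3j²(1 4 3; 0 -2 2) = Δ·Π!·Σ² = 1/21  (sign +1)
B: Δ: 2! 0! 6! / 9! → 1/252; sum: t=2:+1/96 = 1/96; 3j²(1 4 3; -1 0 1) = Δ·Π!·Σ² = 1/42  (sign +1)
I_A²/I_B² = (1/21)/(1/42) = 2/1

2/1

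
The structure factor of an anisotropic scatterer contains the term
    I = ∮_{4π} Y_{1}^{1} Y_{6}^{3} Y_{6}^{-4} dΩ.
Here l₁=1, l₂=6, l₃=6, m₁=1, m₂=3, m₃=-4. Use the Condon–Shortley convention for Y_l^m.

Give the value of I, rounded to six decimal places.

0.000000

L=13 odd ⇒ parity kills the (l;000) factor ⇒ I = 0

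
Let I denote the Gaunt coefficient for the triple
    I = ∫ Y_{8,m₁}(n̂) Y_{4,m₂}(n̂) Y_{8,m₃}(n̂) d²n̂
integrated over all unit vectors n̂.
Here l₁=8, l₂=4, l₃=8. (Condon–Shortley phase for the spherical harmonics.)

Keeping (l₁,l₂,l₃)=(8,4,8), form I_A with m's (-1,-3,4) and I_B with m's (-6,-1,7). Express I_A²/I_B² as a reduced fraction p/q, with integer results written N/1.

Same 8,4,8: normalisation and zero-m 3j drop out of the ratio.
A: Δ: 4! 12! 4! / 21! → 1/185175900; sum: t=0:+1/313528320 t=1:−1/139345920 = -1/250822656; 3j²(8 4 8; -1 -3 4) = Δ·Π!·Σ² = 1375/151164  (sign -1)
B: Δ: 4! 12! 4! / 21! → 1/185175900; sum: t=2:+1/11496038400 t=3:−1/5748019200 = -1/11496038400; 3j²(8 4 8; -6 -1 7) = Δ·Π!·Σ² = 13/1938  (sign +1)
I_A²/I_B² = (1375/151164)/(13/1938) = 1375/1014

1375/1014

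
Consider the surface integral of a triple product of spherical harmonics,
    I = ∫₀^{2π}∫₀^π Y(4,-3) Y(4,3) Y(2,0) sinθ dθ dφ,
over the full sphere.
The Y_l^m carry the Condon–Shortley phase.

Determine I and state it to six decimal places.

0.057344

Checks pass: Σm=0; 10 even; l₃=2∈[0,8].
(2·4+1)(2·4+1)(2·2+1) = 405
Δ: 6! 2! 2! / 11! → 1/13860
sum: t=2:+1/192 t=3:−1/36 t=4:+1/192 = -5/288
3j²(4 4 2; 0 0 0) = Δ·Π!·Σ² = 20/693  (sign -1)
sum: t=5:−1/480 t=6:+1/720 = -1/1440
3j²(4 4 2; -3 3 0) = Δ·Π!·Σ² = 7/1980  (sign -1)
combine: 4πI² = 405·20/693·7/1980 = 5/121
take √, sign +1: I = 0.05734392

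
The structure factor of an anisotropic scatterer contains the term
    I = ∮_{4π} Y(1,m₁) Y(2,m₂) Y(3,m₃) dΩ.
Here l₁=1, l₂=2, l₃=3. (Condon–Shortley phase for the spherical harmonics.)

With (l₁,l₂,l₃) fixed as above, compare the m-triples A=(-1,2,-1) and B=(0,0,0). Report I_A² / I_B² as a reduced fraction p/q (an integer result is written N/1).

Shared (l₁,l₂,l₃)=(1,2,3): N and (l;000)² cancel in I_A²/I_B².
A: Δ = 0!·2!·4!/7! = 1/105; Racah Σ t=0..0: t=0:+1/48 = 1/48; ⇒ 3j(1 2 3; -1 2 -1)² = 1/105, sgn +1
B: Δ = 0!·2!·4!/7! = 1/105; Racah Σ t=0..0: t=0:+1/4 = 1/4; ⇒ 3j(1 2 3; 0 0 0)² = 3/35, sgn -1
I_A²/I_B² = (1/105)/(3/35) = 1/9

1/9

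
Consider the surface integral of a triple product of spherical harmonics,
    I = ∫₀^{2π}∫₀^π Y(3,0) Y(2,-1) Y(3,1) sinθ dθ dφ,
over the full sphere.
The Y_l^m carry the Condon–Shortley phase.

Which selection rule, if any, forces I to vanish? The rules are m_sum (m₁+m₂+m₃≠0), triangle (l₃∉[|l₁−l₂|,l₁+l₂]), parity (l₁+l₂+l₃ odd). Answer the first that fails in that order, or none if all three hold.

none

Σmᵢ = 0  ✓
l₃∈[|l₁−l₂|,l₁+l₂]=[1,5], have l₃=3  ✓
Σlᵢ = 8 ⇒ even  ✓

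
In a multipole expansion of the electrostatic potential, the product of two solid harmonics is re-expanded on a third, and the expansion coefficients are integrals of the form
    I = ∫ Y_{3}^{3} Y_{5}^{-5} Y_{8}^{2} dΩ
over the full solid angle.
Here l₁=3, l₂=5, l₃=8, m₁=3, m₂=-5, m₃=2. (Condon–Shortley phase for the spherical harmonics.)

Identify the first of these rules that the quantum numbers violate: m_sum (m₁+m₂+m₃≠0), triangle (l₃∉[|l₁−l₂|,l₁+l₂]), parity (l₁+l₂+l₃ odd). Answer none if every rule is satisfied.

none

m₁+m₂+m₃ = 3 − 5 + 2 = 0  ✓
triangle: |3−5|=2 ≤ l₃=8 ≤ 3+5=8  ✓
parity: l₁+l₂+l₃ = 16 is even  ✓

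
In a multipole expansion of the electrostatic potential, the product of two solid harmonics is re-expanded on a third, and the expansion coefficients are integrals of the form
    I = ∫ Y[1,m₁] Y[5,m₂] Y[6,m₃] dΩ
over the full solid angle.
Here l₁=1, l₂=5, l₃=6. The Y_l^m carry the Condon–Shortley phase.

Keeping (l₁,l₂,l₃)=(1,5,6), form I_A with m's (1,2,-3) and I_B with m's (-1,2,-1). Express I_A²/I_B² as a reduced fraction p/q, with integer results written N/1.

18/5

l's match ⇒ only the (l;m) 3-j factors differ between A and B.
A: triangle coeff Δ(1,5,6) = 1/858; Σ_t [0,0]: t=0:+1/60480 = 1/60480; (3j)²=6/143 [(1 5 6; 1 2 -3)], sign=-1
B: triangle coeff Δ(1,5,6) = 1/858; Σ_t [0,0]: t=0:+1/60480 = 1/60480; (3j)²=5/429 [(1 5 6; -1 2 -1)], sign=-1
I_A²/I_B² = (6/143)/(5/429) = 18/5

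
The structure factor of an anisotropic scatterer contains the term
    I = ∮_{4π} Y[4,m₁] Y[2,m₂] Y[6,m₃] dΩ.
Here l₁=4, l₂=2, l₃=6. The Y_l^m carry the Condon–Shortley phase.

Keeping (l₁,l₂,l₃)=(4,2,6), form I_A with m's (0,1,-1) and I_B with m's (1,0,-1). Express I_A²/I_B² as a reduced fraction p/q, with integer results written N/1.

Shared (l₁,l₂,l₃)=(4,2,6): N and (l;000)² cancel in I_A²/I_B².
A: Δ = 0!·8!·4!/13! = 1/6435; Racah Σ t=0..0: t=0:+1/3456 = 1/3456; ⇒ 3j(4 2 6; 0 1 -1)² = 35/1287, sgn -1
B: Δ = 0!·8!·4!/13! = 1/6435; Racah Σ t=0..0: t=0:+1/2880 = 1/2880; ⇒ 3j(4 2 6; 1 0 -1)² = 14/429, sgn -1
I_A²/I_B² = (35/1287)/(14/429) = 5/6

5/6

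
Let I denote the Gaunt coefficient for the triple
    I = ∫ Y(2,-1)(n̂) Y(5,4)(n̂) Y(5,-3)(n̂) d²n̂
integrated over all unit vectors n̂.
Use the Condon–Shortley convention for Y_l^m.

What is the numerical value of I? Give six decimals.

Rules hold: Σm=0, L=12 even, 3≤5≤7.
N = 5·11·11 = 605
Δ = 2!·2!·8!/13! = 1/38610
Racah Σ t=0..2: t=0:+1/2880 t=1:−1/576 t=2:+1/2880 = -1/960
⇒ 3j(2 5 5; 0 0 0)² = 10/429, sgn +1
Racah Σ t=1..2: t=1:−1/80640 t=2:+1/10080 = 1/11520
⇒ 3j(2 5 5; -1 4 -3)² = 49/1430, sgn +1
4πI² = N·(3j₀)²·(3jₘ)² = 245/507
I = +1·√(0.483235/4π) = 0.19609844

0.196098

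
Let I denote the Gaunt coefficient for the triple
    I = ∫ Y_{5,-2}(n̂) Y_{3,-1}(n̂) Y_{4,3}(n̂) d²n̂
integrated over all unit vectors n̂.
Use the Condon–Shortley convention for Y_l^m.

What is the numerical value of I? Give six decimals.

-0.171363

Checks pass: Σm=0; 12 even; l₃=4∈[2,8].
(2·5+1)(2·3+1)(2·4+1) = 693
Δ: 4! 6! 2! / 13! → 1/180180
sum: t=1:−1/576 t=2:+1/144 t=3:−1/576 = 1/288
3j²(5 3 4; 0 0 0) = Δ·Π!·Σ² = 20/1001  (sign +1)
sum: t=1:−1/4320 t=2:+1/960 = 7/8640
3j²(5 3 4; -2 -1 3) = Δ·Π!·Σ² = 343/12870  (sign -1)
combine: 4πI² = 693·20/1001·343/12870 = 686/1859
take √, sign -1: I = -0.17136315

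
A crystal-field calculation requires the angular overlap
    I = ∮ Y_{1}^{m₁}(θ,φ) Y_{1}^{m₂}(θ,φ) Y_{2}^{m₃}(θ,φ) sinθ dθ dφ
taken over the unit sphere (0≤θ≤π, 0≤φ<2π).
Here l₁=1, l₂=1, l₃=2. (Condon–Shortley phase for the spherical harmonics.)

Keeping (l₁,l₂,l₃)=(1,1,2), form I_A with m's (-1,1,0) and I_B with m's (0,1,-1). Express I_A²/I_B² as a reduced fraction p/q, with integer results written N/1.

1/3

Same 1,1,2: normalisation and zero-m 3j drop out of the ratio.
A: Δ: 0! 2! 2! / 5! → 1/30; sum: t=0:+1/4 = 1/4; 3j²(1 1 2; -1 1 0) = Δ·Π!·Σ² = 1/30  (sign +1)
B: Δ: 0! 2! 2! / 5! → 1/30; sum: t=0:+1/2 = 1/2; 3j²(1 1 2; 0 1 -1) = Δ·Π!·Σ² = 1/10  (sign -1)
I_A²/I_B² = (1/30)/(1/10) = 1/3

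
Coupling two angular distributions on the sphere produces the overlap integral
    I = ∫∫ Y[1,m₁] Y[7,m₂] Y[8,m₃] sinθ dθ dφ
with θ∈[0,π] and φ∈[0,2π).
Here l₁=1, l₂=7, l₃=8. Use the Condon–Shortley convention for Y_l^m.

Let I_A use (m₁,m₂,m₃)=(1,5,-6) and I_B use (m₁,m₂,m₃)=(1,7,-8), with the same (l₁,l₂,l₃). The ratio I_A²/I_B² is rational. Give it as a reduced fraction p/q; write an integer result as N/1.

l's match ⇒ only the (l;m) 3-j factors differ between A and B.
A: triangle coeff Δ(1,7,8) = 1/2040; Σ_t [0,0]: t=0:+1/1916006400 = 1/1916006400; (3j)²=91/2040 [(1 7 8; 1 5 -6)], sign=+1
B: triangle coeff Δ(1,7,8) = 1/2040; Σ_t [0,0]: t=0:+1/174356582400 = 1/174356582400; (3j)²=1/17 [(1 7 8; 1 7 -8)], sign=+1
I_A²/I_B² = (91/2040)/(1/17) = 91/120

91/120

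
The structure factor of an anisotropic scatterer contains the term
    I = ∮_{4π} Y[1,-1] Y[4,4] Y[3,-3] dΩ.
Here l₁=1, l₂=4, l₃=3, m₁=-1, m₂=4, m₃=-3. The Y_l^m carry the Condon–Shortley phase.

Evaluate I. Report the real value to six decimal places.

0.325735

Rules hold: Σm=0, L=8 even, 3≤3≤5.
N = 3·9·7 = 189
Δ = 2!·0!·6!/9! = 1/252
Racah Σ t=1..1: t=1:−1/36 = -1/36
⇒ 3j(1 4 3; 0 0 0)² = 4/63, sgn +1
Racah Σ t=2..2: t=2:+1/1440 = 1/1440
⇒ 3j(1 4 3; -1 4 -3)² = 1/9, sgn +1
4πI² = N·(3j₀)²·(3jₘ)² = 4/3
I = +1·√(1.33333/4π) = 0.32573501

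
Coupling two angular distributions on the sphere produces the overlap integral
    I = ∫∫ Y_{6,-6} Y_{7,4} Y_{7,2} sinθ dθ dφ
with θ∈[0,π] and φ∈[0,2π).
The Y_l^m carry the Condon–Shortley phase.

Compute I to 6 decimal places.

Checks pass: Σm=0; 20 even; l₃=7∈[1,13].
(2·6+1)(2·7+1)(2·7+1) = 2925
Δ: 6! 6! 8! / 21! → 1/2444321880
sum: t=0:+1/2612736000 t=1:−1/20736000 t=2:+1/1658880 t=3:−1/746496 t=4:+1/1658880 t=5:−1/20736000 t=6:+1/2612736000 = -1/4354560
3j²(6 7 7; 0 0 0) = Δ·Π!·Σ² = 1000/138567  (sign +1)
sum: t=6:+1/373248000 = 1/373248000
3j²(6 7 7; -6 4 2) = Δ·Π!·Σ² = 308/20995  (sign -1)
combine: 4πI² = 2925·1000/138567·308/20995 = 420000/1356277
take √, sign -1: I = -0.15698043

-0.156980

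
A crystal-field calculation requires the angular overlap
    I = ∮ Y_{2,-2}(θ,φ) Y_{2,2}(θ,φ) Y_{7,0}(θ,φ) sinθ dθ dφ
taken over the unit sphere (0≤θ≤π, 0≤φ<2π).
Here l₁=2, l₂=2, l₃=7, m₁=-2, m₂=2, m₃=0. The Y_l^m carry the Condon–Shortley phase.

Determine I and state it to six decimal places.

0.000000

|2−2|≤7≤2+2 violated ⇒ I = 0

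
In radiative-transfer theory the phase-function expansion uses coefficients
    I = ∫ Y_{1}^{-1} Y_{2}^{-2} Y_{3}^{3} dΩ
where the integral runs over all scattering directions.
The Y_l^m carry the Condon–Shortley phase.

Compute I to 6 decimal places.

Rules hold: Σm=0, L=6 even, 1≤3≤3.
N = 3·5·7 = 105
Δ = 0!·2!·4!/7! = 1/105
Racah Σ t=0..0: t=0:+1/4 = 1/4
⇒ 3j(1 2 3; 0 0 0)² = 3/35, sgn -1
Racah Σ t=0..0: t=0:+1/48 = 1/48
⇒ 3j(1 2 3; -1 -2 3)² = 1/7, sgn +1
4πI² = N·(3j₀)²·(3jₘ)² = 9/7
I = -1·√(1.28571/4π) = -0.31986543

-0.319865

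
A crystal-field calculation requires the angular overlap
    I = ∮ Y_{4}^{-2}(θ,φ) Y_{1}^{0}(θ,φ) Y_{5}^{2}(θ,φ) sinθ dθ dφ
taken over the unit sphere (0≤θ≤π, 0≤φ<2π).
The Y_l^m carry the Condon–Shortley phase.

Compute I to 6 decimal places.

Rules hold: Σm=0, L=10 even, 3≤5≤5.
N = 9·3·11 = 297
Δ = 0!·8!·2!/11! = 1/495
Racah Σ t=0..0: t=0:+1/576 = 1/576
⇒ 3j(4 1 5; 0 0 0)² = 5/99, sgn -1
Racah Σ t=0..0: t=0:+1/1440 = 1/1440
⇒ 3j(4 1 5; -2 0 2)² = 7/165, sgn -1
4πI² = N·(3j₀)²·(3jₘ)² = 7/11
I = +1·√(0.636364/4π) = 0.22503380

0.225034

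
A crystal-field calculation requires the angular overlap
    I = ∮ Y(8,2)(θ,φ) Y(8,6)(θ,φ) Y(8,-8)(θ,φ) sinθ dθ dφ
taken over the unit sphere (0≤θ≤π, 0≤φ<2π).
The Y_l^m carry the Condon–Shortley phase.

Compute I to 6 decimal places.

0.120743

Checks pass: Σm=0; 24 even; l₃=8∈[0,16].
(2·8+1)(2·8+1)(2·8+1) = 4913
Δ: 8! 8! 8! / 25! → 1/236637794250
sum: t=0:+1/65548320768000 t=1:−1/128024064000 t=2:+1/2985984000 t=3:−1/373248000 t=4:+1/191102976 t=5:−1/373248000 t=6:+1/2985984000 t=7:−1/128024064000 t=8:+1/65548320768000 = 11/20808990720
3j²(8 8 8; 0 0 0) = Δ·Π!·Σ² = 490/96577  (sign +1)
sum: t=6:+1/2341011456000 = 1/2341011456000
3j²(8 8 8; 2 6 -8) = Δ·Π!·Σ² = 273/37145  (sign +1)
combine: 4πI² = 4913·490/96577·273/37145 = 34986/190969
take √, sign +1: I = 0.12074267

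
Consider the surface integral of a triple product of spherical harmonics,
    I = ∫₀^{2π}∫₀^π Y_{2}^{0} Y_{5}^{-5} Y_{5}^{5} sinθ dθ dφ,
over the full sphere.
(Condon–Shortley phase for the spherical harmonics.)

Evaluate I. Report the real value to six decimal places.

m-sum 0 ✓  L=12 even ✓  3≤5≤7 ✓
Π(2lᵢ+1) = 5×11×11 = 605
triangle coeff Δ(2,5,5) = 1/38610
Σ_t [0,2]: t=0:+1/2880 t=1:−1/576 t=2:+1/2880 = -1/960
(3j)²=10/429 [(2 5 5; 0 0 0)], sign=+1
Σ_t [0,0]: t=0:+1/161280 = 1/161280
(3j)²=15/286 [(2 5 5; 0 -5 5)], sign=+1
⇒ 4πI² = 125/169
I = (+1)√(125/169/(4π)) = 0.24260890

0.242609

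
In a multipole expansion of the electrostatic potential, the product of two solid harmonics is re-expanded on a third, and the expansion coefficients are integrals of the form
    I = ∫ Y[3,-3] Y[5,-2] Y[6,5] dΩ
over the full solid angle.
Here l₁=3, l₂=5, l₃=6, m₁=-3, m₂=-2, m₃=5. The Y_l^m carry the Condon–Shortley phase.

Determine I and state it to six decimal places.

Rules hold: Σm=0, L=14 even, 2≤6≤8.
N = 7·11·13 = 1001
Δ = 2!·4!·8!/15! = 1/675675
Racah Σ t=0..2: t=0:+1/8640 t=1:−1/2304 t=2:+1/8640 = -7/34560
⇒ 3j(3 5 6; 0 0 0)² = 7/429, sgn -1
Racah Σ t=2..2: t=2:+1/241920 = 1/241920
⇒ 3j(3 5 6; -3 -2 5)² = 2/91, sgn -1
4πI² = N·(3j₀)²·(3jₘ)² = 14/39
I = +1·√(0.358974/4π) = 0.16901560

0.169016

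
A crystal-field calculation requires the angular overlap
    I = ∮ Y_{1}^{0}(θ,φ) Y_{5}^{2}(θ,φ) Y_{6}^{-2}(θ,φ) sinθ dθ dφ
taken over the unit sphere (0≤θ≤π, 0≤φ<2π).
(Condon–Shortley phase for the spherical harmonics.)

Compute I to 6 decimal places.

Rules hold: Σm=0, L=12 even, 4≤6≤6.
N = 3·11·13 = 429
Δ = 0!·2!·10!/13! = 1/858
Racah Σ t=0..0: t=0:+1/14400 = 1/14400
⇒ 3j(1 5 6; 0 0 0)² = 6/143, sgn +1
Racah Σ t=0..0: t=0:+1/30240 = 1/30240
⇒ 3j(1 5 6; 0 2 -2)² = 16/429, sgn +1
4πI² = N·(3j₀)²·(3jₘ)² = 96/143
I = +1·√(0.671329/4π) = 0.23113338

0.231133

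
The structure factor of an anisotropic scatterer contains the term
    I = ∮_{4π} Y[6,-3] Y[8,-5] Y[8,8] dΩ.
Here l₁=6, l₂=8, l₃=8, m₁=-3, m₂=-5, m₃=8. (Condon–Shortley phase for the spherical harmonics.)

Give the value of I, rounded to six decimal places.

0.161252

Rules hold: Σm=0, L=22 even, 2≤8≤14.
N = 13·17·17 = 3757
Δ = 6!·6!·10!/23! = 1/13742520792
Racah Σ t=0..6: t=0:+1/41803776000 t=1:−1/435456000 t=2:+1/39813120 t=3:−1/18662400 t=4:+1/39813120 t=5:−1/435456000 t=6:+1/41803776000 = -11/1393459200
⇒ 3j(6 8 8; 0 0 0)² = 600/96577, sgn -1
Racah Σ t=3..3: t=3:−1/94058496000 = -1/94058496000
⇒ 3j(6 8 8; -3 -5 8)² = 104/7429, sgn -1
4πI² = N·(3j₀)²·(3jₘ)² = 62400/190969
I = +1·√(0.326755/4π) = 0.16125230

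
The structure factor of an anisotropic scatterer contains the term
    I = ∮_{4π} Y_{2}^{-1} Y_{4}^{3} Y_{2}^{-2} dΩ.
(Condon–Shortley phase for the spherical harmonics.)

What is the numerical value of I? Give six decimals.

-0.238414

m-sum 0 ✓  L=8 even ✓  2≤2≤6 ✓
Π(2lᵢ+1) = 5×9×5 = 225
triangle coeff Δ(2,4,2) = 1/630
Σ_t [2,2]: t=2:+1/16 = 1/16
(3j)²=2/35 [(2 4 2; 0 0 0)], sign=+1
Σ_t [3,3]: t=3:−1/144 = -1/144
(3j)²=1/18 [(2 4 2; -1 3 -2)], sign=-1
⇒ 4πI² = 5/7
I = (-1)√(5/7/(4π)) = -0.23841361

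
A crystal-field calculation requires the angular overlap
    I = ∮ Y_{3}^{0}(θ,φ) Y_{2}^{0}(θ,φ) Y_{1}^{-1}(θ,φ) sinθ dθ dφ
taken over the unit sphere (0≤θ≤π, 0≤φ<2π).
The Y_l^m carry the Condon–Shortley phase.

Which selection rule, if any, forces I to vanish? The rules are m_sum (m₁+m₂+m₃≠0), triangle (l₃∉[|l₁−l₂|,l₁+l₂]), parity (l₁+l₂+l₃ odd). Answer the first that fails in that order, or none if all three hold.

m₁+m₂+m₃ = 0 + 0 − 1 = -1  ✗
triangle: |3−2|=1 ≤ l₃=1 ≤ 3+2=5
parity: l₁+l₂+l₃ = 6 is even

m_sum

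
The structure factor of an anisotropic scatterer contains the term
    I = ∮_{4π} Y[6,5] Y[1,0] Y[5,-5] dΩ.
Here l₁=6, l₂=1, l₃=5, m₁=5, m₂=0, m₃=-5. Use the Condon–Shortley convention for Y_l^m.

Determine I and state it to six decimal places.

Checks pass: Σm=0; 12 even; l₃=5∈[5,7].
(2·6+1)(2·1+1)(2·5+1) = 429
Δ: 2! 10! 0! / 13! → 1/858
sum: t=1:−1/14400 = -1/14400
3j²(6 1 5; 0 0 0) = Δ·Π!·Σ² = 6/143  (sign +1)
sum: t=1:−1/3628800 = -1/3628800
3j²(6 1 5; 5 0 -5) = Δ·Π!·Σ² = 1/78  (sign -1)
combine: 4πI² = 429·6/143·1/78 = 3/13
take √, sign -1: I = -0.13551395

-0.135514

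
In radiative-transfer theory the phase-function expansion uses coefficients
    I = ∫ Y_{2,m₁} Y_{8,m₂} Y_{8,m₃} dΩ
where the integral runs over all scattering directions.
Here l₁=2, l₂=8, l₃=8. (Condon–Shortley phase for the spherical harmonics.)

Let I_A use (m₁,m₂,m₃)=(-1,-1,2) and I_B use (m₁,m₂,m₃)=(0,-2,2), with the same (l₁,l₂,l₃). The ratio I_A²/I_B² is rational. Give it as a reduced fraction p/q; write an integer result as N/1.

l's match ⇒ only the (l;m) 3-j factors differ between A and B.
A: triangle coeff Δ(2,8,8) = 1/348840; Σ_t [1,2]: t=1:−1/58060800 t=2:+1/87091200 = -1/174182400; (3j)²=7/2584 [(2 8 8; -1 -1 2)], sign=-1
B: triangle coeff Δ(2,8,8) = 1/348840; Σ_t [0,2]: t=0:+1/116121600 t=1:−1/43545600 t=2:+1/348364800 = -1/87091200; (3j)²=10/969 [(2 8 8; 0 -2 2)], sign=-1
I_A²/I_B² = (7/2584)/(10/969) = 21/80

21/80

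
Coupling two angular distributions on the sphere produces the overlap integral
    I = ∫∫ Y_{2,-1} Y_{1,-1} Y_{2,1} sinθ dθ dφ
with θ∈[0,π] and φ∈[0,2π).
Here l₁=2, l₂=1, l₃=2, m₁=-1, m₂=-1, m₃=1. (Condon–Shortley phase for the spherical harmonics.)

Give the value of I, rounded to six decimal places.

Σmᵢ = -1 ≠ 0, so the φ-integral vanishes; I = 0

0.000000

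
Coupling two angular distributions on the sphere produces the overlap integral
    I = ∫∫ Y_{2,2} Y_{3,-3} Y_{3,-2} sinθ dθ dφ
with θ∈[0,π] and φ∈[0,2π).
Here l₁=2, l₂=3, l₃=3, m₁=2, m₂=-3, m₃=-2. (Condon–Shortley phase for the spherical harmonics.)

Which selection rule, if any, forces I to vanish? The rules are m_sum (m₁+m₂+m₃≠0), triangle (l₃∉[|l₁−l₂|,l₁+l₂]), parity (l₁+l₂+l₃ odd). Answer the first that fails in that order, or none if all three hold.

m_sum

Σmᵢ = -3  ✗
l₃∈[|l₁−l₂|,l₁+l₂]=[1,5], have l₃=3
Σlᵢ = 8 ⇒ even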